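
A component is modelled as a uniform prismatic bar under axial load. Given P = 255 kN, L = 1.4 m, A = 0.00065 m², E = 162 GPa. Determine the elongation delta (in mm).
Model: a uniform prismatic bar under axial load, so delta = (P·L) / (A·E).
Convert to SI units:
  P = 255 kN = 255000 N
  E = 162 GPa = 1.62 × 10¹¹ Pa
Substitute:
  delta = (255000 × 1.4) / (0.00065 × (1.62 × 10¹¹))
  delta = 0.00339 m
Convert: delta = 0.00339 m = 3.39 mm
Final answer: delta = 3.39 mm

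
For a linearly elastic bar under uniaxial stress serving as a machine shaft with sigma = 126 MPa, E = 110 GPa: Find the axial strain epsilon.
Model: a linearly elastic bar under uniaxial stress, so epsilon = sigma / E.
Convert to SI units:
  sigma = 126 MPa = 1.26 × 10⁸ Pa
  E = 110 GPa = 1.1 × 10¹¹ Pa
Substitute:
  epsilon = (1.26 × 10⁸) / (1.1 × 10¹¹)
  epsilon = 0.001145
Final answer: epsilon = 0.001145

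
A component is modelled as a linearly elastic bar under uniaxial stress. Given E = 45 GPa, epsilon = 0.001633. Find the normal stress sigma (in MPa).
Model: a linearly elastic bar under uniaxial stress, so sigma = E·epsilon.
Convert to SI units:
  E = 45 GPa = 4.5 × 10¹⁰ Pa
Substitute:
  sigma = (4.5 × 10¹⁰) × 0.001633
  sigma = 7.348 × 10⁷ Pa
Convert: sigma = 7.348 × 10⁷ Pa = 73.48 MPa
Final answer: sigma = 73.48 MPa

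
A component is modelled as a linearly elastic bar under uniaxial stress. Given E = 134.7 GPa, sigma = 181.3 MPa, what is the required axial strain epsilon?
Model: a linearly elastic bar under uniaxial stress, so sigma = E·epsilon.
Solve for epsilon: epsilon = sigma / E.
Convert to SI units:
  E = 134.7 GPa = 1.347 × 10¹¹ Pa
  sigma = 181.3 MPa = 1.813 × 10⁸ Pa
Substitute:
  epsilon = (1.813 × 10⁸) / (1.347 × 10¹¹)
  epsilon = 0.001346
Final answer: epsilon = 0.001346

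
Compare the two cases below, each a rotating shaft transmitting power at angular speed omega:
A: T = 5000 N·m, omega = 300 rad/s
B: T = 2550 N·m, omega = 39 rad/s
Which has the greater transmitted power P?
Model: a rotating shaft transmitting power at angular speed omega, so P = T·omega (SI units).
  A: P = 5000 × 300 = 1.5 × 10⁶ W = 1500 kW
  B: P = 2550 × 39 = 99450 W = 99.45 kW
1500 kW > 99.45 kW, so A is larger.
Final answer: A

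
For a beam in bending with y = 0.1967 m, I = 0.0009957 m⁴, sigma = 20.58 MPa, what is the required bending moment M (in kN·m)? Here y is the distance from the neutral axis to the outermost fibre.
Model: a beam in bending, so sigma = (M·y) / I.
Solve for M: M = (sigma·I) / y.
Convert to SI units:
  sigma = 20.58 MPa = 2.058 × 10⁷ Pa
Substitute:
  M = ((2.058 × 10⁷) × 0.0009957) / 0.1967
  M = 104200 N·m
Convert: M = 104200 N·m = 104.2 kN·m
Final answer: M = 104.2 kN·m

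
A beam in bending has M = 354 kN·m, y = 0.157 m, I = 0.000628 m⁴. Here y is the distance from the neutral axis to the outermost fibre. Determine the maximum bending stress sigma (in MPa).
Model: a beam in bending, so sigma = (M·y) / I.
Convert to SI units:
  M = 354 kN·m = 354000 N·m
Substitute:
  sigma = (354000 × 0.157) / 0.000628
  sigma = 8.85 × 10⁷ Pa
Convert: sigma = 8.85 × 10⁷ Pa = 88.5 MPa
Final answer: sigma = 88.5 MPa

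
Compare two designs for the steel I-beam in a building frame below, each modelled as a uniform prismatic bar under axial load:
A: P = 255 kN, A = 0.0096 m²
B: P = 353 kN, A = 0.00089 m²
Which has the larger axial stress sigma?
Model: a uniform prismatic bar under axial load, so sigma = P / A (SI units).
  A: sigma = 255000 / 0.0096 = 2.656 × 10⁷ Pa = 26.56 MPa
  B: sigma = 353000 / 0.00089 = 3.966 × 10⁸ Pa = 396.6 MPa
396.6 MPa > 26.56 MPa, so B is larger.
Final answer: B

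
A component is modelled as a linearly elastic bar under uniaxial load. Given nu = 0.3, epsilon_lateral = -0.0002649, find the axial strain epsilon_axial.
Model: a linearly elastic bar under uniaxial load, so epsilon_lateral = -nu·epsilon_axial.
Solve for epsilon_axial: epsilon_axial = -epsilon_lateral / nu.
Substitute:
  epsilon_axial = -(-0.0002649) / 0.3
  epsilon_axial = 0.000883
Final answer: epsilon_axial = 0.000883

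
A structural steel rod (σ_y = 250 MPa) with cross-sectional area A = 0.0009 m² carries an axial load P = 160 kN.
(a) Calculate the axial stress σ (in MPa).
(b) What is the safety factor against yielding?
(a) Axial stress σ = P/A. Convert P = 160 kN = 160000 N.
  σ = 160000 / 0.0009 = 1.778 × 10⁸ Pa = 177.8 MPa
(b) Safety factor SF = σ_y/σ = 250 / 177.8 = 1.406
Final answer: (a) σ = 177.8 MPa, (b) SF = 1.406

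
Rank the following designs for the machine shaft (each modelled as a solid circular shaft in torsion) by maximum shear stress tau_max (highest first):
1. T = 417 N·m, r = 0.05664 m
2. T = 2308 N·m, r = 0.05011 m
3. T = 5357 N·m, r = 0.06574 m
Model: a solid circular shaft in torsion, so tau_max = (2·T) / (π·r^3) (SI units).
  Case 1: tau_max = (2 × 417) / (π × 0.05664^3) = 1.461 × 10⁶ Pa = 1.461 MPa
  Case 2: tau_max = (2 × 2308) / (π × 0.05011^3) = 1.168 × 10⁷ Pa = 11.68 MPa
  Case 3: tau_max = (2 × 5357) / (π × 0.06574^3) = 1.2 × 10⁷ Pa = 12 MPa
Ordering: 12 MPa (case 3) > 11.68 MPa (case 2) > 1.461 MPa (case 1)
Final answer: 3, 2, 1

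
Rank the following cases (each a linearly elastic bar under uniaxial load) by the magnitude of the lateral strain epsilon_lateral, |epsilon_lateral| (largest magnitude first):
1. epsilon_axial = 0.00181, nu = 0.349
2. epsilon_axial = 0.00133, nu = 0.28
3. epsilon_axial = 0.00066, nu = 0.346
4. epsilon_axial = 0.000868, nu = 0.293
Model: a linearly elastic bar under uniaxial load, so epsilon_lateral = -nu·epsilon_axial (SI units).
  Case 1: epsilon_lateral = -(0.349 × 0.00181) = -0.0006317
  Case 2: epsilon_lateral = -(0.28 × 0.00133) = -0.0003724
  Case 3: epsilon_lateral = -(0.346 × 0.00066) = -0.0002284
  Case 4: epsilon_lateral = -(0.293 × 0.000868) = -0.0002543
Ordering by |epsilon_lateral|: 0.0006317 (case 1) > 0.0003724 (case 2) > 0.0002543 (case 4) > 0.0002284 (case 3)
Final answer: 1, 2, 4, 3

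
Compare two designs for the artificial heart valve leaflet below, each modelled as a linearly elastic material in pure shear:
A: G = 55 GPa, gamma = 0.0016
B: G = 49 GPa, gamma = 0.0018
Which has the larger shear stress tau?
Model: a linearly elastic material in pure shear, so tau = G·gamma (SI units).
  A: tau = (5.5 × 10¹⁰) × 0.0016 = 8.8 × 10⁷ Pa = 88 MPa
  B: tau = (4.9 × 10¹⁰) × 0.0018 = 8.82 × 10⁷ Pa = 88.2 MPa
88.2 MPa > 88 MPa, so B is larger.
Final answer: B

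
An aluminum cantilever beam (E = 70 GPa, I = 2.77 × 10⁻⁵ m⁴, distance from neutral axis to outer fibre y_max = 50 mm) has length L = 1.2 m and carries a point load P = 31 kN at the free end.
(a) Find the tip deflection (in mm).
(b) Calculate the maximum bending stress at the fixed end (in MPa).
(a) Tip deflection of a cantilever with an end point load: δ = P·L^3 / (3·E·I). Convert P = 31 kN = 31000 N, E = 70 GPa = 7 × 10¹⁰ Pa.
  δ = (31000 × 1.2^3) / (3 × (7 × 10¹⁰) × (2.77 × 10⁻⁵)) = 0.009209 m = 9.209 mm
(b) Maximum bending moment at the fixed end: M = P·L = 31000 × 1.2 = 37200 N·m. Convert y_max = 50 mm = 0.05 m.
  σ = M·y_max / I = (37200 × 0.05) / (2.77 × 10⁻⁵) = 6.715 × 10⁷ Pa = 67.15 MPa
Final answer: (a) δ = 9.209 mm, (b) σ = 67.15 MPa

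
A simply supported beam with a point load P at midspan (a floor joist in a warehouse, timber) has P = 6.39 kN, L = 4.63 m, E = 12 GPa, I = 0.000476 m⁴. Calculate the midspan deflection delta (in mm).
Model: a simply supported beam with a point load P at midspan, so delta = (P·L^3) / (48·E·I).
Convert to SI units:
  P = 6.39 kN = 6390 N
  E = 12 GPa = 1.2 × 10¹⁰ Pa
Substitute:
  delta = (6390 × 4.63^3) / (48 × (1.2 × 10¹⁰) × 0.000476)
  delta = 0.002313 m
Convert: delta = 0.002313 m = 2.313 mm
Final answer: delta = 2.313 mm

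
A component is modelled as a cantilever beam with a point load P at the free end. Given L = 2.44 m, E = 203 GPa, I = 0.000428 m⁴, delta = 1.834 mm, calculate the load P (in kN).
Model: a cantilever beam with a point load P at the free end, so delta = (P·L^3) / (3·E·I).
Solve for P: P = (3·delta·E·I) / L^3.
Convert to SI units:
  E = 203 GPa = 2.03 × 10¹¹ Pa
  delta = 1.834 mm = 0.001834 m
Substitute:
  P = (3 × 0.001834 × (2.03 × 10¹¹) × 0.000428) / 2.44^3
  P = 32910 N
Convert: P = 32910 N = 32.91 kN
Final answer: P = 32.91 kN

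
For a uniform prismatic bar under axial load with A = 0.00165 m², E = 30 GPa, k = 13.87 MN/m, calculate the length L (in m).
Model: a uniform prismatic bar under axial load, so k = (A·E) / L.
Solve for L: L = (A·E) / k.
Convert to SI units:
  E = 30 GPa = 3 × 10¹⁰ Pa
  k = 13.87 MN/m = 1.387 × 10⁷ N/m
Substitute:
  L = (0.00165 × (3 × 10¹⁰)) / (1.387 × 10⁷)
  L = 3.569 m
Final answer: L = 3.569 m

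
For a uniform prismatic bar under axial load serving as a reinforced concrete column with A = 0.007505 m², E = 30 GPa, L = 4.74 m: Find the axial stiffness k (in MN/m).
Model: a uniform prismatic bar under axial load, so k = (A·E) / L.
Convert to SI units:
  E = 30 GPa = 3 × 10¹⁰ Pa
Substitute:
  k = (0.007505 × (3 × 10¹⁰)) / 4.74
  k = 4.75 × 10⁷ N/m
Convert: k = 4.75 × 10⁷ N/m = 47.5 MN/m
Final answer: k = 47.5 MN/m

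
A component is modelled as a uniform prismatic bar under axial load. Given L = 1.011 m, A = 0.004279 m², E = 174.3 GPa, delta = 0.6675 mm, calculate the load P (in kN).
Model: a uniform prismatic bar under axial load, so delta = (P·L) / (A·E).
Solve for P: P = (delta·A·E) / L.
Convert to SI units:
  E = 174.3 GPa = 1.743 × 10¹¹ Pa
  delta = 0.6675 mm = 0.0006675 m
Substitute:
  P = (0.0006675 × 0.004279 × (1.743 × 10¹¹)) / 1.011
  P = 492400 N
Convert: P = 492400 N = 492.4 kN
Final answer: P = 492.4 kN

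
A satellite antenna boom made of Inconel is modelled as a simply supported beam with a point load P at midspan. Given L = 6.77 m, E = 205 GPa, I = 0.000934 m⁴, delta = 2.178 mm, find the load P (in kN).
Model: a simply supported beam with a point load P at midspan, so delta = (P·L^3) / (48·E·I).
Solve for P: P = (48·delta·E·I) / L^3.
Convert to SI units:
  E = 205 GPa = 2.05 × 10¹¹ Pa
  delta = 2.178 mm = 0.002178 m
Substitute:
  P = (48 × 0.002178 × (2.05 × 10¹¹) × 0.000934) / 6.77^3
  P = 64510 N
Convert: P = 64510 N = 64.51 kN
Final answer: P = 64.51 kN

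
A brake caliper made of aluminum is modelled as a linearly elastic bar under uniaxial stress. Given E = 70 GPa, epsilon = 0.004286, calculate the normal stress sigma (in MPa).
Model: a linearly elastic bar under uniaxial stress, so epsilon = sigma / E.
Solve for sigma: sigma = epsilon·E.
Convert to SI units:
  E = 70 GPa = 7 × 10¹⁰ Pa
Substitute:
  sigma = 0.004286 × (7 × 10¹⁰)
  sigma = 3 × 10⁸ Pa
Convert: sigma = 3 × 10⁸ Pa = 300 MPa
Final answer: sigma = 300 MPa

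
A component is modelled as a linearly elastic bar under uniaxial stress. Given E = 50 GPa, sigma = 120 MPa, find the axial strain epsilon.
Model: a linearly elastic bar under uniaxial stress, so sigma = E·epsilon.
Solve for epsilon: epsilon = sigma / E.
Convert to SI units:
  E = 50 GPa = 5 × 10¹⁰ Pa
  sigma = 120 MPa = 1.2 × 10⁸ Pa
Substitute:
  epsilon = (1.2 × 10⁸) / (5 × 10¹⁰)
  epsilon = 0.0024
Final answer: epsilon = 0.0024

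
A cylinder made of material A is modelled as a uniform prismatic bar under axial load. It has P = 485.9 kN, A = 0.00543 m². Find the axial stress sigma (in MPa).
Model: a uniform prismatic bar under axial load, so sigma = P / A.
Convert to SI units:
  P = 485.9 kN = 485900 N
Substitute:
  sigma = 485900 / 0.00543
  sigma = 8.948 × 10⁷ Pa
Convert: sigma = 8.948 × 10⁷ Pa = 89.48 MPa
Final answer: sigma = 89.48 MPa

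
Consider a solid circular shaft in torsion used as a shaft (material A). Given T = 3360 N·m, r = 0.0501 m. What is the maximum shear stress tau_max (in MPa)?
Model: a solid circular shaft in torsion, so tau_max = (2·T) / (π·r^3).
Substitute:
  tau_max = (2 × 3360) / (π × 0.0501^3)
  tau_max = 1.701 × 10⁷ Pa
Convert: tau_max = 1.701 × 10⁷ Pa = 17.01 MPa
Final answer: tau_max = 17.01 MPa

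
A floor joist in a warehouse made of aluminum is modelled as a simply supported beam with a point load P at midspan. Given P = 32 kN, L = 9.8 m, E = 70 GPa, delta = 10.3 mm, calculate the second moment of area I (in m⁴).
Model: a simply supported beam with a point load P at midspan, so delta = (P·L^3) / (48·E·I).
Solve for I: I = (P·L^3) / (48·delta·E).
Convert to SI units:
  P = 32 kN = 32000 N
  E = 70 GPa = 7 × 10¹⁰ Pa
  delta = 10.3 mm = 0.0103 m
Substitute:
  I = (32000 × 9.8^3) / (48 × 0.0103 × (7 × 10¹⁰))
  I = 0.0008703 m⁴
Final answer: I = 0.0008703 m⁴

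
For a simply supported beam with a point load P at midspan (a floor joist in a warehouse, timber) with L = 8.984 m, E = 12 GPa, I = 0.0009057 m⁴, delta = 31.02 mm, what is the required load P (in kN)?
Model: a simply supported beam with a point load P at midspan, so delta = (P·L^3) / (48·E·I).
Solve for P: P = (48·delta·E·I) / L^3.
Convert to SI units:
  E = 12 GPa = 1.2 × 10¹⁰ Pa
  delta = 31.02 mm = 0.03102 m
Substitute:
  P = (48 × 0.03102 × (1.2 × 10¹⁰) × 0.0009057) / 8.984^3
  P = 22320 N
Convert: P = 22320 N = 22.32 kN
Final answer: P = 22.32 kN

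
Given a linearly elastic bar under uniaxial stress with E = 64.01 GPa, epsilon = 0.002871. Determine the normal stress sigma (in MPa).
Model: a linearly elastic bar under uniaxial stress, so sigma = E·epsilon.
Convert to SI units:
  E = 64.01 GPa = 6.401 × 10¹⁰ Pa
Substitute:
  sigma = (6.401 × 10¹⁰) × 0.002871
  sigma = 1.838 × 10⁸ Pa
Convert: sigma = 1.838 × 10⁸ Pa = 183.8 MPa
Final answer: sigma = 183.8 MPa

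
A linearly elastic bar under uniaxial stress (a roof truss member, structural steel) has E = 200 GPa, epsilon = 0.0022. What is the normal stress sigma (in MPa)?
Model: a linearly elastic bar under uniaxial stress, so sigma = E·epsilon.
Convert to SI units:
  E = 200 GPa = 2 × 10¹¹ Pa
Substitute:
  sigma = (2 × 10¹¹) × 0.0022
  sigma = 4.4 × 10⁸ Pa
Convert: sigma = 4.4 × 10⁸ Pa = 440 MPa
Final answer: sigma = 440 MPa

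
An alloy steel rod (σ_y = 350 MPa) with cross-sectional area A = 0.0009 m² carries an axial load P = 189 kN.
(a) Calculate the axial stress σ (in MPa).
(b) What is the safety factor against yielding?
(a) Axial stress σ = P/A. Convert P = 189 kN = 189000 N.
  σ = 189000 / 0.0009 = 2.1 × 10⁸ Pa = 210 MPa
(b) Safety factor SF = σ_y/σ = 350 / 210 = 1.667
Final answer: (a) σ = 210 MPa, (b) SF = 1.667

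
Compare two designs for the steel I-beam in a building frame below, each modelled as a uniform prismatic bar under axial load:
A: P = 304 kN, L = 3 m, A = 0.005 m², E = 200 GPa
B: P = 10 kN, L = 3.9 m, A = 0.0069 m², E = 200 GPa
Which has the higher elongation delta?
Model: a uniform prismatic bar under axial load, so delta = (P·L) / (A·E) (SI units).
  A: delta = (304000 × 3) / (0.005 × (2 × 10¹¹)) = 0.000912 m = 0.912 mm
  B: delta = (10000 × 3.9) / (0.0069 × (2 × 10¹¹)) = 2.826 × 10⁻⁵ m = 0.02826 mm
0.912 mm > 0.02826 mm, so A is larger.
Final answer: A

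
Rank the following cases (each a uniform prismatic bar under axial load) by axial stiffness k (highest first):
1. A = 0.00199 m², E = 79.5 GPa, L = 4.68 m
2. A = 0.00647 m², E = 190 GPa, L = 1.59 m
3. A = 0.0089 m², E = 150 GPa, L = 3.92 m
Model: a uniform prismatic bar under axial load, so k = (A·E) / L (SI units).
  Case 1: k = (0.00199 × (7.95 × 10¹⁰)) / 4.68 = 3.38 × 10⁷ N/m = 33.8 MN/m
  Case 2: k = (0.00647 × (1.9 × 10¹¹)) / 1.59 = 7.731 × 10⁸ N/m = 773.1 MN/m
  Case 3: k = (0.0089 × (1.5 × 10¹¹)) / 3.92 = 3.406 × 10⁸ N/m = 340.6 MN/m
Ordering: 773.1 MN/m (case 2) > 340.6 MN/m (case 3) > 33.8 MN/m (case 1)
Final answer: 2, 3, 1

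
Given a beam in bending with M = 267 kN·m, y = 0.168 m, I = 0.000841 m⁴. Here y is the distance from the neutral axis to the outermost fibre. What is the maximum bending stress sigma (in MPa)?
Model: a beam in bending, so sigma = (M·y) / I.
Convert to SI units:
  M = 267 kN·m = 267000 N·m
Substitute:
  sigma = (267000 × 0.168) / 0.000841
  sigma = 5.334 × 10⁷ Pa
Convert: sigma = 5.334 × 10⁷ Pa = 53.34 MPa
Final answer: sigma = 53.34 MPa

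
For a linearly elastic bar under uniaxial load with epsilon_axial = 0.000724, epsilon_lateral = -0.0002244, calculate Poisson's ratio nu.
Model: a linearly elastic bar under uniaxial load, so epsilon_lateral = -nu·epsilon_axial.
Solve for nu: nu = -epsilon_lateral / epsilon_axial.
Substitute:
  nu = -(-0.0002244) / 0.000724
  nu = 0.3099
Final answer: nu = 0.3099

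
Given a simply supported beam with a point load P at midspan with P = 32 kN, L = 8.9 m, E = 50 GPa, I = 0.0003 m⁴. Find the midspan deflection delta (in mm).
Model: a simply supported beam with a point load P at midspan, so delta = (P·L^3) / (48·E·I).
Convert to SI units:
  P = 32 kN = 32000 N
  E = 50 GPa = 5 × 10¹⁰ Pa
Substitute:
  delta = (32000 × 8.9^3) / (48 × (5 × 10¹⁰) × 0.0003)
  delta = 0.03133 m
Convert: delta = 0.03133 m = 31.33 mm
Final answer: delta = 31.33 mm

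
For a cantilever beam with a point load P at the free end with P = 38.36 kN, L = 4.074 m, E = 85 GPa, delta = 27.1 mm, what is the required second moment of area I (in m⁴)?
Model: a cantilever beam with a point load P at the free end, so delta = (P·L^3) / (3·E·I).
Solve for I: I = (P·L^3) / (3·delta·E).
Convert to SI units:
  P = 38.36 kN = 38360 N
  E = 85 GPa = 8.5 × 10¹⁰ Pa
  delta = 27.1 mm = 0.0271 m
Substitute:
  I = (38360 × 4.074^3) / (3 × 0.0271 × (8.5 × 10¹⁰))
  I = 0.0003753 m⁴
Final answer: I = 0.0003753 m⁴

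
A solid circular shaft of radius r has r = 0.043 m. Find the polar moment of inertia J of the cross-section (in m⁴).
Model: a solid circular shaft of radius r, so J = (π·r^4) / 2.
Substitute:
  J = (π × 0.043^4) / 2
  J = 5.37 × 10⁻⁶ m⁴
Final answer: J = 5.37 × 10⁻⁶ m⁴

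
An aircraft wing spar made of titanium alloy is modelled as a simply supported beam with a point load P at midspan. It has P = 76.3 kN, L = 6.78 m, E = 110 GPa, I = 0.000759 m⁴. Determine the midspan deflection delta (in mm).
Model: a simply supported beam with a point load P at midspan, so delta = (P·L^3) / (48·E·I).
Convert to SI units:
  P = 76.3 kN = 76300 N
  E = 110 GPa = 1.1 × 10¹¹ Pa
Substitute:
  delta = (76300 × 6.78^3) / (48 × (1.1 × 10¹¹) × 0.000759)
  delta = 0.005934 m
Convert: delta = 0.005934 m = 5.934 mm
Final answer: delta = 5.934 mm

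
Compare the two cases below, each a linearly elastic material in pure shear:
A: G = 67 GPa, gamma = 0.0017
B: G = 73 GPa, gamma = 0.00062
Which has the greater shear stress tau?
Model: a linearly elastic material in pure shear, so tau = G·gamma (SI units).
  A: tau = (6.7 × 10¹⁰) × 0.0017 = 1.139 × 10⁸ Pa = 113.9 MPa
  B: tau = (7.3 × 10¹⁰) × 0.00062 = 4.526 × 10⁷ Pa = 45.26 MPa
113.9 MPa > 45.26 MPa, so A is larger.
Final answer: A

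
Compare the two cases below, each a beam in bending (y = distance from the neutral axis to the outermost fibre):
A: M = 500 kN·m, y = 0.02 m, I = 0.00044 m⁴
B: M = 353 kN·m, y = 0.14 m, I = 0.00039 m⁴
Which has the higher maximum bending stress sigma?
Model: a beam in bending (y = distance from the neutral axis to the outermost fibre), so sigma = (M·y) / I (SI units).
  A: sigma = (500000 × 0.02) / 0.00044 = 2.273 × 10⁷ Pa = 22.73 MPa
  B: sigma = (353000 × 0.14) / 0.00039 = 1.267 × 10⁸ Pa = 126.7 MPa
126.7 MPa > 22.73 MPa, so B is larger.
Final answer: B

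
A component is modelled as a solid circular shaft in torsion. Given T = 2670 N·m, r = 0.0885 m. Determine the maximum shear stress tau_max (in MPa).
Model: a solid circular shaft in torsion, so tau_max = (2·T) / (π·r^3).
Substitute:
  tau_max = (2 × 2670) / (π × 0.0885^3)
  tau_max = 2.452 × 10⁶ Pa
Convert: tau_max = 2.452 × 10⁶ Pa = 2.452 MPa
Final answer: tau_max = 2.452 MPa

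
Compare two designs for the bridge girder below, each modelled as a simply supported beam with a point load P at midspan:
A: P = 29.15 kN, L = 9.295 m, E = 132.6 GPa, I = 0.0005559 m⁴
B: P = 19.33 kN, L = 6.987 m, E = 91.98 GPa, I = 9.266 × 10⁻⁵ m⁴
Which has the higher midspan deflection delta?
Model: a simply supported beam with a point load P at midspan, so delta = (P·L^3) / (48·E·I) (SI units).
  A: delta = (29150 × 9.295^3) / (48 × (1.326 × 10¹¹) × 0.0005559) = 0.006616 m = 6.616 mm
  B: delta = (19330 × 6.987^3) / (48 × (9.198 × 10¹⁰) × (9.266 × 10⁻⁵)) = 0.01612 m = 16.12 mm
16.12 mm > 6.616 mm, so B is larger.
Final answer: B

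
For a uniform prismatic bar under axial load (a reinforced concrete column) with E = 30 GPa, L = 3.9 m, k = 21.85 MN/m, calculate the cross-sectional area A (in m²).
Model: a uniform prismatic bar under axial load, so k = (A·E) / L.
Solve for A: A = (k·L) / E.
Convert to SI units:
  E = 30 GPa = 3 × 10¹⁰ Pa
  k = 21.85 MN/m = 2.185 × 10⁷ N/m
Substitute:
  A = ((2.185 × 10⁷) × 3.9) / (3 × 10¹⁰)
  A = 0.00284 m²
Final answer: A = 0.00284 m²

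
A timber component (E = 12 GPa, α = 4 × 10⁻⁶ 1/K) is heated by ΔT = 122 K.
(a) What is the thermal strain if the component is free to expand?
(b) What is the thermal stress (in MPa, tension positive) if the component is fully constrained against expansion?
(a) Free thermal strain ε_th = α·ΔT = (4 × 10⁻⁶) × 122 = 0.000488
(b) Fully constrained, the expansion is suppressed, so σ = -E·α·ΔT. Convert E = 12 GPa = 1.2 × 10¹⁰ Pa.
  σ = -(1.2 × 10¹⁰) × (4 × 10⁻⁶) × 122 = -5.856 × 10⁶ Pa = -5.856 MPa (compressive)
Final answer: (a) ε_th = 0.000488, (b) σ = -5.856 MPa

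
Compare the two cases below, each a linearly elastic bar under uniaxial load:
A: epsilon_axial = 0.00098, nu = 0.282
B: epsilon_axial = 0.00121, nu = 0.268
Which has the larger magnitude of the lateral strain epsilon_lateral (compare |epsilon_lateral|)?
Model: a linearly elastic bar under uniaxial load, so epsilon_lateral = -nu·epsilon_axial (SI units).
  A: epsilon_lateral = -(0.282 × 0.00098) = -0.0002764
  B: epsilon_lateral = -(0.268 × 0.00121) = -0.0003243
|epsilon_lateral|: A = 0.0002764, B = 0.0003243, so B is larger in magnitude.
Final answer: B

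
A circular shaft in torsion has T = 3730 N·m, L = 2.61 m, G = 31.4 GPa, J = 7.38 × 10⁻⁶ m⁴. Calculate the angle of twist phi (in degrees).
Model: a circular shaft in torsion, so phi = (T·L) / (G·J).
Convert to SI units:
  G = 31.4 GPa = 3.14 × 10¹⁰ Pa
Substitute:
  phi = (3730 × 2.61) / ((3.14 × 10¹⁰) × (7.38 × 10⁻⁶))
  phi = 0.04201 rad
Convert to degrees: phi = 0.04201 × 180/π = 2.407°
Final answer: phi = 2.407°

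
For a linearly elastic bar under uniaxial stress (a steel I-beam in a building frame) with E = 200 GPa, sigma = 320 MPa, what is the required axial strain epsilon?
Model: a linearly elastic bar under uniaxial stress, so sigma = E·epsilon.
Solve for epsilon: epsilon = sigma / E.
Convert to SI units:
  E = 200 GPa = 2 × 10¹¹ Pa
  sigma = 320 MPa = 3.2 × 10⁸ Pa
Substitute:
  epsilon = (3.2 × 10⁸) / (2 × 10¹¹)
  epsilon = 0.0016
Final answer: epsilon = 0.0016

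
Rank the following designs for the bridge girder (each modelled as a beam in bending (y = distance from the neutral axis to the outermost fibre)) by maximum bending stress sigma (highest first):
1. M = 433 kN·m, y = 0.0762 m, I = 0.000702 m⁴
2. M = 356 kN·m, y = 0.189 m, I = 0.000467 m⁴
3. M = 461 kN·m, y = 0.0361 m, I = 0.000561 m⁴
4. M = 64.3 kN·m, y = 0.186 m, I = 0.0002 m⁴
Model: a beam in bending (y = distance from the neutral axis to the outermost fibre), so sigma = (M·y) / I (SI units).
  Case 1: sigma = (433000 × 0.0762) / 0.000702 = 4.7 × 10⁷ Pa = 47 MPa
  Case 2: sigma = (356000 × 0.189) / 0.000467 = 1.441 × 10⁸ Pa = 144.1 MPa
  Case 3: sigma = (461000 × 0.0361) / 0.000561 = 2.967 × 10⁷ Pa = 29.67 MPa
  Case 4: sigma = (64300 × 0.186) / 0.0002 = 5.98 × 10⁷ Pa = 59.8 MPa
Ordering: 144.1 MPa (case 2) > 59.8 MPa (case 4) > 47 MPa (case 1) > 29.67 MPa (case 3)
Final answer: 2, 4, 1, 3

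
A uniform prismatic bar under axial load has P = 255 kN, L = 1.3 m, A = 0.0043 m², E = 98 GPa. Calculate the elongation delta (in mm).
Model: a uniform prismatic bar under axial load, so delta = (P·L) / (A·E).
Convert to SI units:
  P = 255 kN = 255000 N
  E = 98 GPa = 9.8 × 10¹⁰ Pa
Substitute:
  delta = (255000 × 1.3) / (0.0043 × (9.8 × 10¹⁰))
  delta = 0.0007867 m
Convert: delta = 0.0007867 m = 0.7867 mm
Final answer: delta = 0.7867 mm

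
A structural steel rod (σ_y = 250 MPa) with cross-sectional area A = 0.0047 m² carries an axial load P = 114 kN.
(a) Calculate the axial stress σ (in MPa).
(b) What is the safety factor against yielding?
(a) Axial stress σ = P/A. Convert P = 114 kN = 114000 N.
  σ = 114000 / 0.0047 = 2.426 × 10⁷ Pa = 24.26 MPa
(b) Safety factor SF = σ_y/σ = 250 / 24.26 = 10.31
Final answer: (a) σ = 24.26 MPa, (b) SF = 10.31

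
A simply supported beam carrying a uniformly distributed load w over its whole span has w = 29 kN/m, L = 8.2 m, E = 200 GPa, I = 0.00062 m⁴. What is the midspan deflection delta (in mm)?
Model: a simply supported beam carrying a uniformly distributed load w over its whole span, so delta = (5·w·L^4) / (384·E·I).
Convert to SI units:
  w = 29 kN/m = 29000 N/m
  E = 200 GPa = 2 × 10¹¹ Pa
Substitute:
  delta = (5 × 29000 × 8.2^4) / (384 × (2 × 10¹¹) × 0.00062)
  delta = 0.01377 m
Convert: delta = 0.01377 m = 13.77 mm
Final answer: delta = 13.77 mm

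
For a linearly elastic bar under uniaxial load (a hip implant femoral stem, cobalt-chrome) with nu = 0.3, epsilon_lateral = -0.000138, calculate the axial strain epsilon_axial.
Model: a linearly elastic bar under uniaxial load, so epsilon_lateral = -nu·epsilon_axial.
Solve for epsilon_axial: epsilon_axial = -epsilon_lateral / nu.
Substitute:
  epsilon_axial = -(-0.000138) / 0.3
  epsilon_axial = 0.00046
Final answer: epsilon_axial = 0.00046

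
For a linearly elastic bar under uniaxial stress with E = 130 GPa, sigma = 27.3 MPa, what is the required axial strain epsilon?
Model: a linearly elastic bar under uniaxial stress, so sigma = E·epsilon.
Solve for epsilon: epsilon = sigma / E.
Convert to SI units:
  E = 130 GPa = 1.3 × 10¹¹ Pa
  sigma = 27.3 MPa = 2.73 × 10⁷ Pa
Substitute:
  epsilon = (2.73 × 10⁷) / (1.3 × 10¹¹)
  epsilon = 0.00021
Final answer: epsilon = 0.00021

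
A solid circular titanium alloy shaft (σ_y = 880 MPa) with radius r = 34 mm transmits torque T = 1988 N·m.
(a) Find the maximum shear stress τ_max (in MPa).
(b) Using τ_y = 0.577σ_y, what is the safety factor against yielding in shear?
(a) For a solid circular shaft, τ_max = T·r/J with J = π·r^4/2, i.e. τ_max = 2·T / (π·r^3). Convert r = 34 mm = 0.034 m.
  τ_max = (2 × 1988) / (π × 0.034^3) = 3.22 × 10⁷ Pa = 32.2 MPa
(b) τ_y = 0.577 × 880 = 507.76 MPa
  SF = τ_y/τ_max = 507.76 / 32.2 = 15.77
Final answer: (a) τ_max = 32.2 MPa, (b) SF = 15.77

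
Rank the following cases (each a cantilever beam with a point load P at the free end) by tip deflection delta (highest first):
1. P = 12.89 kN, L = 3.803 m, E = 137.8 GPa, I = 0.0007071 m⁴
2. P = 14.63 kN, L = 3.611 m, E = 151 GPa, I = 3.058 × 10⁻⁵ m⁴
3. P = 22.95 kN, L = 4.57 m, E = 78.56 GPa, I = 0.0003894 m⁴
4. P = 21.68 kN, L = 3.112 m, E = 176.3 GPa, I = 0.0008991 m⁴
Model: a cantilever beam with a point load P at the free end, so delta = (P·L^3) / (3·E·I) (SI units).
  Case 1: delta = (12890 × 3.803^3) / (3 × (1.378 × 10¹¹) × 0.0007071) = 0.002425 m = 2.425 mm
  Case 2: delta = (14630 × 3.611^3) / (3 × (1.51 × 10¹¹) × (3.058 × 10⁻⁵)) = 0.04973 m = 49.73 mm
  Case 3: delta = (22950 × 4.57^3) / (3 × (7.856 × 10¹⁰) × 0.0003894) = 0.02387 m = 23.87 mm
  Case 4: delta = (21680 × 3.112^3) / (3 × (1.763 × 10¹¹) × 0.0008991) = 0.001374 m = 1.374 mm
Ordering: 49.73 mm (case 2) > 23.87 mm (case 3) > 2.425 mm (case 1) > 1.374 mm (case 4)
Final answer: 2, 3, 1, 4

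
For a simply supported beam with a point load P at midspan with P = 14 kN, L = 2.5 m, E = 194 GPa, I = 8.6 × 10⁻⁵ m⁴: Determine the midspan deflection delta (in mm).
Model: a simply supported beam with a point load P at midspan, so delta = (P·L^3) / (48·E·I).
Convert to SI units:
  P = 14 kN = 14000 N
  E = 194 GPa = 1.94 × 10¹¹ Pa
Substitute:
  delta = (14000 × 2.5^3) / (48 × (1.94 × 10¹¹) × (8.6 × 10⁻⁵))
  delta = 0.0002732 m
Convert: delta = 0.0002732 m = 0.2732 mm
Final answer: delta = 0.2732 mm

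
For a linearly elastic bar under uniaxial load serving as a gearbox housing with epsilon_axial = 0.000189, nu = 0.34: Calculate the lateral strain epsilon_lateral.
Model: a linearly elastic bar under uniaxial load, so epsilon_lateral = -nu·epsilon_axial.
Substitute:
  epsilon_lateral = -(0.34 × 0.000189)
  epsilon_lateral = -6.426 × 10⁻⁵
Final answer: epsilon_lateral = -6.426 × 10⁻⁵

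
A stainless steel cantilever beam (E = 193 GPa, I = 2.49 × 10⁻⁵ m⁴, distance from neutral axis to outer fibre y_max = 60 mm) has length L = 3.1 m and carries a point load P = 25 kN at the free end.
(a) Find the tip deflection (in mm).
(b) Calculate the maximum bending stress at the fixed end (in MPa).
(a) Tip deflection of a cantilever with an end point load: δ = P·L^3 / (3·E·I). Convert P = 25 kN = 25000 N, E = 193 GPa = 1.93 × 10¹¹ Pa.
  δ = (25000 × 3.1^3) / (3 × (1.93 × 10¹¹) × (2.49 × 10⁻⁵)) = 0.05166 m = 51.66 mm
(b) Maximum bending moment at the fixed end: M = P·L = 25000 × 3.1 = 77500 N·m. Convert y_max = 60 mm = 0.06 m.
  σ = M·y_max / I = (77500 × 0.06) / (2.49 × 10⁻⁵) = 1.867 × 10⁸ Pa = 186.7 MPa
Final answer: (a) δ = 51.66 mm, (b) σ = 186.7 MPa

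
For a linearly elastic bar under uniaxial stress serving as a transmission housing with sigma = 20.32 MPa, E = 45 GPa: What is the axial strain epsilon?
Model: a linearly elastic bar under uniaxial stress, so epsilon = sigma / E.
Convert to SI units:
  sigma = 20.32 MPa = 2.032 × 10⁷ Pa
  E = 45 GPa = 4.5 × 10¹⁰ Pa
Substitute:
  epsilon = (2.032 × 10⁷) / (4.5 × 10¹⁰)
  epsilon = 0.0004516
Final answer: epsilon = 0.0004516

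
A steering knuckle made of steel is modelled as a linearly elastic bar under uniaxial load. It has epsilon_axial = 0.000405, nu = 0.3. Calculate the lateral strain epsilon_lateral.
Model: a linearly elastic bar under uniaxial load, so epsilon_lateral = -nu·epsilon_axial.
Substitute:
  epsilon_lateral = -(0.3 × 0.000405)
  epsilon_lateral = -0.0001215
Final answer: epsilon_lateral = -0.0001215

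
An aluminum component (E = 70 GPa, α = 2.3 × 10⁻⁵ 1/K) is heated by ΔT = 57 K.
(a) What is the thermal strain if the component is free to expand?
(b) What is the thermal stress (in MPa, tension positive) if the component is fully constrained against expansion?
(a) Free thermal strain ε_th = α·ΔT = (2.3 × 10⁻⁵) × 57 = 0.001311
(b) Fully constrained, the expansion is suppressed, so σ = -E·α·ΔT. Convert E = 70 GPa = 7 × 10¹⁰ Pa.
  σ = -(7 × 10¹⁰) × (2.3 × 10⁻⁵) × 57 = -9.177 × 10⁷ Pa = -91.77 MPa (compressive)
Final answer: (a) ε_th = 0.001311, (b) σ = -91.77 MPa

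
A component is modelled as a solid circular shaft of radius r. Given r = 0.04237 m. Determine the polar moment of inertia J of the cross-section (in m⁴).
Model: a solid circular shaft of radius r, so J = (π·r^4) / 2.
Substitute:
  J = (π × 0.04237^4) / 2
  J = 5.062 × 10⁻⁶ m⁴
Final answer: J = 5.062 × 10⁻⁶ m⁴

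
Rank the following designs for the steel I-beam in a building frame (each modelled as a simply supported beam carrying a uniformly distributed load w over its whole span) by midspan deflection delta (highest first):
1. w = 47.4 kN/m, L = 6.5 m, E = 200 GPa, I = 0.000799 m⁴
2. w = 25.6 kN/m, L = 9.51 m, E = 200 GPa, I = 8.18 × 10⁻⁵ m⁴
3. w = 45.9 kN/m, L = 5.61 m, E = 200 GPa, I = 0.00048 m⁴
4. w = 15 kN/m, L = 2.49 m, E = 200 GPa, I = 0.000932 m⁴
Model: a simply supported beam carrying a uniformly distributed load w over its whole span, so delta = (5·w·L^4) / (384·E·I) (SI units).
  Case 1: delta = (5 × 47400 × 6.5^4) / (384 × (2 × 10¹¹) × 0.000799) = 0.006894 m = 6.894 mm
  Case 2: delta = (5 × 25600 × 9.51^4) / (384 × (2 × 10¹¹) × (8.18 × 10⁻⁵)) = 0.1667 m = 166.7 mm
  Case 3: delta = (5 × 45900 × 5.61^4) / (384 × (2 × 10¹¹) × 0.00048) = 0.006166 m = 6.166 mm
  Case 4: delta = (5 × 15000 × 2.49^4) / (384 × (2 × 10¹¹) × 0.000932) = 4.028 × 10⁻⁵ m = 0.04028 mm
Ordering: 166.7 mm (case 2) > 6.894 mm (case 1) > 6.166 mm (case 3) > 0.04028 mm (case 4)
Final answer: 2, 1, 3, 4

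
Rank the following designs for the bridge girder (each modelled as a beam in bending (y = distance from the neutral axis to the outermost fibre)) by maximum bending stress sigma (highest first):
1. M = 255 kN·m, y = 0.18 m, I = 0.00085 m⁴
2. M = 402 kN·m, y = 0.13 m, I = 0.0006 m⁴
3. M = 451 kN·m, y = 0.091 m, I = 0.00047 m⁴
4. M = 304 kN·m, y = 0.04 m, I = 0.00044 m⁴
Model: a beam in bending (y = distance from the neutral axis to the outermost fibre), so sigma = (M·y) / I (SI units).
  Case 1: sigma = (255000 × 0.18) / 0.00085 = 5.4 × 10⁷ Pa = 54 MPa
  Case 2: sigma = (402000 × 0.13) / 0.0006 = 8.71 × 10⁷ Pa = 87.1 MPa
  Case 3: sigma = (451000 × 0.091) / 0.00047 = 8.732 × 10⁷ Pa = 87.32 MPa
  Case 4: sigma = (304000 × 0.04) / 0.00044 = 2.764 × 10⁷ Pa = 27.64 MPa
Ordering: 87.32 MPa (case 3) > 87.1 MPa (case 2) > 54 MPa (case 1) > 27.64 MPa (case 4)
Final answer: 3, 2, 1, 4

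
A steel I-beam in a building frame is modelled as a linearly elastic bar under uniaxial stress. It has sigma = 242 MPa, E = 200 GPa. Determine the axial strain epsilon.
Model: a linearly elastic bar under uniaxial stress, so epsilon = sigma / E.
Convert to SI units:
  sigma = 242 MPa = 2.42 × 10⁸ Pa
  E = 200 GPa = 2 × 10¹¹ Pa
Substitute:
  epsilon = (2.42 × 10⁸) / (2 × 10¹¹)
  epsilon = 0.00121
Final answer: epsilon = 0.00121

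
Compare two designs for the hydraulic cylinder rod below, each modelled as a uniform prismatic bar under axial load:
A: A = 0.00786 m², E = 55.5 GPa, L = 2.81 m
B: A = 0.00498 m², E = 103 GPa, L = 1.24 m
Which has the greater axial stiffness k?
Model: a uniform prismatic bar under axial load, so k = (A·E) / L (SI units).
  A: k = (0.00786 × (5.55 × 10¹⁰)) / 2.81 = 1.552 × 10⁸ N/m = 155.2 MN/m
  B: k = (0.00498 × (1.03 × 10¹¹)) / 1.24 = 4.137 × 10⁸ N/m = 413.7 MN/m
413.7 MN/m > 155.2 MN/m, so B is larger.
Final answer: B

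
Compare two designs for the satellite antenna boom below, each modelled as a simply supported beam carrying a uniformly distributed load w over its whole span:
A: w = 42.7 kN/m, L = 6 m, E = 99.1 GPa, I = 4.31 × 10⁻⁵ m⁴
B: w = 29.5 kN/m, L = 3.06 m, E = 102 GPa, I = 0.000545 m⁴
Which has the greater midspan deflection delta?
Model: a simply supported beam carrying a uniformly distributed load w over its whole span, so delta = (5·w·L^4) / (384·E·I) (SI units).
  A: delta = (5 × 42700 × 6^4) / (384 × (9.91 × 10¹⁰) × (4.31 × 10⁻⁵)) = 0.1687 m = 168.7 mm
  B: delta = (5 × 29500 × 3.06^4) / (384 × (1.02 × 10¹¹) × 0.000545) = 0.0006058 m = 0.6058 mm
168.7 mm > 0.6058 mm, so A is larger.
Final answer: A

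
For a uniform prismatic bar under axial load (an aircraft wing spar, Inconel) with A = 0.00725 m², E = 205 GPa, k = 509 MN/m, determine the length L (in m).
Model: a uniform prismatic bar under axial load, so k = (A·E) / L.
Solve for L: L = (A·E) / k.
Convert to SI units:
  E = 205 GPa = 2.05 × 10¹¹ Pa
  k = 509 MN/m = 5.09 × 10⁸ N/m
Substitute:
  L = (0.00725 × (2.05 × 10¹¹)) / (5.09 × 10⁸)
  L = 2.92 m
Final answer: L = 2.92 m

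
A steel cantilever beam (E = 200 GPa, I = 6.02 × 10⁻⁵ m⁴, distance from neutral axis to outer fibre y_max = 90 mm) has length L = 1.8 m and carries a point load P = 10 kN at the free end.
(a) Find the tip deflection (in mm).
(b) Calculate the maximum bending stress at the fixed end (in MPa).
(a) Tip deflection of a cantilever with an end point load: δ = P·L^3 / (3·E·I). Convert P = 10 kN = 10000 N, E = 200 GPa = 2 × 10¹¹ Pa.
  δ = (10000 × 1.8^3) / (3 × (2 × 10¹¹) × (6.02 × 10⁻⁵)) = 0.001615 m = 1.615 mm
(b) Maximum bending moment at the fixed end: M = P·L = 10000 × 1.8 = 18000 N·m. Convert y_max = 90 mm = 0.09 m.
  σ = M·y_max / I = (18000 × 0.09) / (6.02 × 10⁻⁵) = 2.691 × 10⁷ Pa = 26.91 MPa
Final answer: (a) δ = 1.615 mm, (b) σ = 26.91 MPa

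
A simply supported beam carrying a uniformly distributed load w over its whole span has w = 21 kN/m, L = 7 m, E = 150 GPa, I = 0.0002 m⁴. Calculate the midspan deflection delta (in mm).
Model: a simply supported beam carrying a uniformly distributed load w over its whole span, so delta = (5·w·L^4) / (384·E·I).
Convert to SI units:
  w = 21 kN/m = 21000 N/m
  E = 150 GPa = 1.5 × 10¹¹ Pa
Substitute:
  delta = (5 × 21000 × 7^4) / (384 × (1.5 × 10¹¹) × 0.0002)
  delta = 0.02188 m
Convert: delta = 0.02188 m = 21.88 mm
Final answer: delta = 21.88 mm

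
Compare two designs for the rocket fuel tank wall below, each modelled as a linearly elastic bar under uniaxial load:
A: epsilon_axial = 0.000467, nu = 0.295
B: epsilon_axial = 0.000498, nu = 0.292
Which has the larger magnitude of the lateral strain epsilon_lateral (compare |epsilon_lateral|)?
Model: a linearly elastic bar under uniaxial load, so epsilon_lateral = -nu·epsilon_axial (SI units).
  A: epsilon_lateral = -(0.295 × 0.000467) = -0.0001378
  B: epsilon_lateral = -(0.292 × 0.000498) = -0.0001454
|epsilon_lateral|: A = 0.0001378, B = 0.0001454, so B is larger in magnitude.
Final answer: B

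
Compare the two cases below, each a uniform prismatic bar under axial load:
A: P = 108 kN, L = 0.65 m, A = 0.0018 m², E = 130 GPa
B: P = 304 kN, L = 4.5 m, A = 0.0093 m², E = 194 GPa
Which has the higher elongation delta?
Model: a uniform prismatic bar under axial load, so delta = (P·L) / (A·E) (SI units).
  A: delta = (108000 × 0.65) / (0.0018 × (1.3 × 10¹¹)) = 0.0003 m = 0.3 mm
  B: delta = (304000 × 4.5) / (0.0093 × (1.94 × 10¹¹)) = 0.0007582 m = 0.7582 mm
0.7582 mm > 0.3 mm, so B is larger.
Final answer: B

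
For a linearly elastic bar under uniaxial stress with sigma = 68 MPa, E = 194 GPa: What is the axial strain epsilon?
Model: a linearly elastic bar under uniaxial stress, so epsilon = sigma / E.
Convert to SI units:
  sigma = 68 MPa = 6.8 × 10⁷ Pa
  E = 194 GPa = 1.94 × 10¹¹ Pa
Substitute:
  epsilon = (6.8 × 10⁷) / (1.94 × 10¹¹)
  epsilon = 0.0003505
Final answer: epsilon = 0.0003505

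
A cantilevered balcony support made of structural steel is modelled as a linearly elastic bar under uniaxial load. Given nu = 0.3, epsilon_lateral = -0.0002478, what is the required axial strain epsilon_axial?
Model: a linearly elastic bar under uniaxial load, so epsilon_lateral = -nu·epsilon_axial.
Solve for epsilon_axial: epsilon_axial = -epsilon_lateral / nu.
Substitute:
  epsilon_axial = -(-0.0002478) / 0.3
  epsilon_axial = 0.000826
Final answer: epsilon_axial = 0.000826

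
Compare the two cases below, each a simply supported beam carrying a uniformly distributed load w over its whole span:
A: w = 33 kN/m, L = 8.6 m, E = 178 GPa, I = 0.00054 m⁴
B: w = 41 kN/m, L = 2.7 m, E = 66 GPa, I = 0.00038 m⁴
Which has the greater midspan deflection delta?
Model: a simply supported beam carrying a uniformly distributed load w over its whole span, so delta = (5·w·L^4) / (384·E·I) (SI units).
  A: delta = (5 × 33000 × 8.6^4) / (384 × (1.78 × 10¹¹) × 0.00054) = 0.02445 m = 24.45 mm
  B: delta = (5 × 41000 × 2.7^4) / (384 × (6.6 × 10¹⁰) × 0.00038) = 0.001131 m = 1.131 mm
24.45 mm > 1.131 mm, so A is larger.
Final answer: A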